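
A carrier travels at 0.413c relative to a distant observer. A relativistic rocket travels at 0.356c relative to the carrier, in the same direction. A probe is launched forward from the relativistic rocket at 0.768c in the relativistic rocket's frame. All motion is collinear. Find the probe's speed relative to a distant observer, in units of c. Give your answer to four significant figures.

0.9495c

Apply u = (u'+v)/(1+u'v) twice. Probe in the carrier frame: (0.768+0.356)/(1+0.768·0.356) = 1.124/1.273408 = 0.88267c.
That velocity, transformed to the rest frame of a distant observer: (0.88267+0.413)/(1+0.88267·0.413) = 1.29567/1.36454271 = 0.94953c.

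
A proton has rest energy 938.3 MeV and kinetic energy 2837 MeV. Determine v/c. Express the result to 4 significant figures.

γ = 1 + K/(mc²) = 1 + 2837/938.3 = 4.0236.
β = √(1 − 1/γ²) = √(1 − 0.061769) = √0.938231 = 0.9686.

0.9686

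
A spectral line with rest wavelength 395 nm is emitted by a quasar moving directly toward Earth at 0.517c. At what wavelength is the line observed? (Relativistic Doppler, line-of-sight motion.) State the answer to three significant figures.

223 nm

Relativistic Doppler for wavelength: λ_obs = λ_src · √((1−β)/(1+β)).
With β = 0.517: factor = √(0.483/1.517) = 0.56426.
λ_obs = 395 × 0.56426 = 223 nm.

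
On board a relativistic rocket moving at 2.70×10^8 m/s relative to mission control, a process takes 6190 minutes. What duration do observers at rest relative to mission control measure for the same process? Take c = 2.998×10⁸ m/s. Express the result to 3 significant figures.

β = v/c = (2.70×10^8 m/s)/(2.998×10⁸ m/s) = 0.9006.
Lorentz factor: γ = (1 − 0.81108036)^(−1/2) = 2.3007.
Time dilation: Δt = γ·Δτ = 2.3007 × 6190 = 14200 minutes.

14200 minutes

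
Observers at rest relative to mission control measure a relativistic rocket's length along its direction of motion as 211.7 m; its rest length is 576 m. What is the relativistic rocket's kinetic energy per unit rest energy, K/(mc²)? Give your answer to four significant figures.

γ = L₀/L = 576/211.7 = 2.72083.
K/(mc²) = γ − 1 = 2.72083 − 1 = 1.721.

1.721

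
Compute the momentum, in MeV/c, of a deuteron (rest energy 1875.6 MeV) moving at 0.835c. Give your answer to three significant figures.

2850 MeV/c

γ = 1/√(1 − β²) = 1/√(1 − 0.697225) = 1/√0.302775 = 1/0.55025 = 1.8174.
Momentum: p = γβ·mc = 1.8174 × 0.835 × 1875.6 MeV/c = 2850 MeV/c.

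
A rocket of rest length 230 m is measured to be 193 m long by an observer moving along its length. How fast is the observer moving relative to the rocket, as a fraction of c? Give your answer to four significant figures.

Length contraction gives γ = L₀/L = 230/193 = 1.1917.
β = √(1 − 1/γ²) = √0.295848 = 0.5439.

0.5439c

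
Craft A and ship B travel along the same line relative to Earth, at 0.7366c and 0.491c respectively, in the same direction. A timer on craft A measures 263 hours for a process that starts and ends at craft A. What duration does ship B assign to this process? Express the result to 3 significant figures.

Speed of craft A in ship B's frame: u = (v_A − v_B)/(1 − v_A v_B/c²) = (0.7366 − 0.491)/(1 − 0.7366×0.491) = 0.2456/0.6383294 = 0.38475; |u| = 0.38475c.
At |u| = 0.38475c, γ = (1 − 0.148033)^(−1/2) = 1.0834.
The clock on craft A records proper time, so ship B measures Δt = γΔτ = 1.0834 × 263 = 285 hours.

285 hours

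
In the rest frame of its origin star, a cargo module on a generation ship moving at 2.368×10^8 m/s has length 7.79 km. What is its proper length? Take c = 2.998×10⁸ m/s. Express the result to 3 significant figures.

β = v/c = (2.368×10^8 m/s)/(2.998×10⁸ m/s) = 0.78986.
With β = 0.78986, γ = 1/√(1 − 0.78986²) = 1/√0.3761211804 = 1.6306.
Proper length: L₀ = γ·L = 1.6306 × 7.79 = 12.7 km.

12.7 km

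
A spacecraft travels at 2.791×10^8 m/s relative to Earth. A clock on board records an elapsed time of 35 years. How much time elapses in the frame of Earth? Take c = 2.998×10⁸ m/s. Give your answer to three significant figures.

95.9 years

β = v/c = (2.791×10^8 m/s)/(2.998×10⁸ m/s) = 0.930954.
With β = 0.930954, γ = 1/√(1 − 0.930954²) = 1/√0.1333246 = 2.7387.
The onboard clock measures proper time, so the interval in the rest frame of Earth is dilated: Δt = γ·Δτ = 2.7387 × 35 years = 95.9 years.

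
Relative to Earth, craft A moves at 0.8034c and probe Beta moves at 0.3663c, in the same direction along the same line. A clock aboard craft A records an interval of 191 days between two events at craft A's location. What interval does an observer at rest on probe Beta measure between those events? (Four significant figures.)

243.3 days

Speed of craft A in probe Beta's frame: u = (v_A − v_B)/(1 − v_A v_B/c²) = (0.8034 − 0.3663)/(1 − 0.8034×0.3663) = 0.4371/0.70571458 = 0.61937; |u| = 0.61937c.
γ for this relative speed: γ = 1/√(1 − 0.383619) = 1.2737.
Craft A's interval is proper; time dilation gives Δt_B = γΔτ = 1.2737 × 191 days = 243.3 days.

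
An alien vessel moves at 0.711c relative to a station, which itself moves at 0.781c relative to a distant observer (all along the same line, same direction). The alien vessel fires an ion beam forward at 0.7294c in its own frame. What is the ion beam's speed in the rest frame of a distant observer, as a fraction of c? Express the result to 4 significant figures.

First combine the ion beam and alien vessel (S''→S'): u₁ = (0.7294 + 0.711)/(1 + 0.7294×0.711) = 1.4404/1.5186034 = 0.9485.
Then combine with the station (S'→S): u = (0.9485 + 0.781)/(1 + 0.9485×0.781) = 1.7295/1.7407785 = 0.99352.

0.9935c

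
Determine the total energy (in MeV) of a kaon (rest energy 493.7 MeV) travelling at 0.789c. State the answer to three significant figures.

β² = 0.622521, so γ = 1/√0.377479 = 1.6276.
Total energy: E = γmc² = 1.6276 × 493.7 MeV = 804 MeV.

804 MeV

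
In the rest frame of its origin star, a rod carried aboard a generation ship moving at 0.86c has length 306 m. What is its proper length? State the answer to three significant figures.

β² = 0.7396, so γ = 1/√0.2604 = 1.9597.
Proper length: L₀ = γ·L = 1.9597 × 306 = 600 m.

600 m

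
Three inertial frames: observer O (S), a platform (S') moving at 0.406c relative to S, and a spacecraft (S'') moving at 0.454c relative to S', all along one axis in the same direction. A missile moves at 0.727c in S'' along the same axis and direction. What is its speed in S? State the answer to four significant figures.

Apply u = (u'+v)/(1+u'v) twice. Missile in the platform frame: (0.727+0.454)/(1+0.727·0.454) = 1.181/1.330058 = 0.88793c.
That velocity, transformed to the rest frame of observer O: (0.88793+0.406)/(1+0.88793·0.406) = 1.29393/1.36049958 = 0.95107c.

0.9511c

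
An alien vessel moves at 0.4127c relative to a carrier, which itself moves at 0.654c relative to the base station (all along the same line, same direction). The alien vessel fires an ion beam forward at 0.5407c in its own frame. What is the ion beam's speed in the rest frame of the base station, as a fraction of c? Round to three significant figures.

First combine the ion beam and alien vessel (S''→S'): u₁ = (0.5407 + 0.4127)/(1 + 0.5407×0.4127) = 0.9534/1.22314689 = 0.77946.
Then combine with the carrier (S'→S): u = (0.77946 + 0.654)/(1 + 0.77946×0.654) = 1.43346/1.50976684 = 0.94946.

0.949c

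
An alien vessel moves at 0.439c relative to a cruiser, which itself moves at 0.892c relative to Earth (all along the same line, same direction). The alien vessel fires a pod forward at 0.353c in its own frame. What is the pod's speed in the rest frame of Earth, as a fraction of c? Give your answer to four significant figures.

First combine the pod and alien vessel (S''→S'): u₁ = (0.353 + 0.439)/(1 + 0.353×0.439) = 0.792/1.154967 = 0.68573.
Then combine with the cruiser (S'→S): u = (0.68573 + 0.892)/(1 + 0.68573×0.892) = 1.57773/1.61167116 = 0.97894.

0.9789c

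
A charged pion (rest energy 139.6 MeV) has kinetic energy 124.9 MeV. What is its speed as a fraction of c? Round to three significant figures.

0.849c

K = (γ−1)mc², so γ = 1 + 124.9/139.6 = 1.8947.
Then v/c = √(1 − γ⁻²) = √(1 − 0.27856) = √0.72144 = 0.849.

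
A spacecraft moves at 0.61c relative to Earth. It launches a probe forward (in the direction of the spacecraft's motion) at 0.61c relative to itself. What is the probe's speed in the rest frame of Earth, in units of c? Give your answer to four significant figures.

Relativistic velocity addition: u = (u' + v)/(1 + u'v/c²), with u' = 0.61c and v = 0.61c.
Numerator: 0.61 + 0.61 = 1.22. Denominator: 1 + (0.61)(0.61) = 1.3721.
u = 1.22/1.3721 = 0.88915, so the speed is 0.8891c.

0.8891c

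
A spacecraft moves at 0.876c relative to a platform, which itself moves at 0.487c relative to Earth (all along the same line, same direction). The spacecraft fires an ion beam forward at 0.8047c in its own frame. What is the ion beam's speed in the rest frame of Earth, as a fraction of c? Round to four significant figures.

Compose velocities in two stages. Stage 1 (into S'): u₁ = (0.8047+0.876)/(1+0.8047×0.876) = 0.9858.
Stage 2 (into S): u = (0.9858+0.487)/(1+0.9858×0.487) = 0.99508, so the speed is 0.9951c.

0.9951c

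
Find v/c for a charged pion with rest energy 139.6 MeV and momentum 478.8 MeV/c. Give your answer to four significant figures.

0.9600

βγ = pc/(mc²) = 478.8/139.6 = 3.4298.
Since γ² = 1 + (βγ)² = 12.7635, γ = √12.7635 = 3.5726, and β = (βγ)/γ = 3.4298/3.5726 = 0.9600.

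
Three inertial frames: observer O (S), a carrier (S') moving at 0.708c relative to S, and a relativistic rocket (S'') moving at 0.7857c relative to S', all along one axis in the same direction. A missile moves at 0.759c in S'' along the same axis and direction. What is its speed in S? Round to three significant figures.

0.994c

Compose velocities in two stages. Stage 1 (into S'): u₁ = (0.759+0.7857)/(1+0.759×0.7857) = 0.96765.
Stage 2 (into S): u = (0.96765+0.708)/(1+0.96765×0.708) = 0.99439, so the speed is 0.994c.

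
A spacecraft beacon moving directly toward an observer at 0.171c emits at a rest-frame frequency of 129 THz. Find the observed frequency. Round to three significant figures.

153 THz

Relativistic Doppler (source moving toward): f_obs = f_src · √((1+β)/(1−β)).
With β = 0.171: factor = √(1.171/0.829) = 1.1885.
f_obs = 129 × 1.1885 = 153 THz.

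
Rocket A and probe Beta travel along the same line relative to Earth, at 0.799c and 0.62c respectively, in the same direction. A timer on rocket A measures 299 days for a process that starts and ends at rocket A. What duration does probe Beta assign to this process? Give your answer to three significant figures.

320 days

Transform rocket A's velocity into probe Beta's frame: (0.799 − 0.62)/(1 − 0.799·0.62) = 0.179/0.50462, so the relative speed is 0.35472c.
γ for this relative speed: γ = 1/√(1 − 0.125826) = 1.0695.
Rocket A's interval is proper; time dilation gives Δt_B = γΔτ = 1.0695 × 299 days = 320 days.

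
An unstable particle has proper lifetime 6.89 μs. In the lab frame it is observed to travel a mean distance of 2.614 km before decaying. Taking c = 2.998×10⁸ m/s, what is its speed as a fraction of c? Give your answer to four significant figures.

Lab distance = (lab lifetime)·v = γτ·βc, so βγ = d/(cτ) = 2614/(2.998×10⁸ × 6.890×10^-6) = 1.2655.
With βγ = 1.2655: γ² = 1 + (βγ)² = 2.60149, and β = (βγ)/γ = 1.2655/1.61291 = 0.7846.

0.7846c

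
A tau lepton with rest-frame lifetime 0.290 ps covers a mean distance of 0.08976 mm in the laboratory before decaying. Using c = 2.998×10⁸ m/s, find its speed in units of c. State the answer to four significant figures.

Lab distance = (lab lifetime)·v = γτ·βc, so βγ = d/(cτ) = 8.976×10^-5/(2.998×10⁸ × 2.900×10^-13) = 1.0324.
With βγ = 1.0324: γ² = 1 + (βγ)² = 2.06585, and β = (βγ)/γ = 1.0324/1.43731 = 0.7183.

0.7183c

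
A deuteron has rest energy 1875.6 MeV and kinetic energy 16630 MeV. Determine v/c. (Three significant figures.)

K = (γ−1)mc², so γ = 1 + 16630/1875.6 = 9.8665.
Then v/c = √(1 − γ⁻²) = √(1 − 0.0102724) = √0.9897276 = 0.995.

0.995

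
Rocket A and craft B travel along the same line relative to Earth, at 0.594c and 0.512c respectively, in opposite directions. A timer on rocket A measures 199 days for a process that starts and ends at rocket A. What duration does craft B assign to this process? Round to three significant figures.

376 days

The velocity of rocket A relative to craft B is (0.594 + 0.512)c / (1 + 0.594×0.512) = 0.84808c; relative speed 0.84808c.
At |u| = 0.84808c, γ = (1 − 0.71924)^(−1/2) = 1.8873.
The clock on rocket A records proper time, so craft B measures Δt = γΔτ = 1.8873 × 199 = 376 days.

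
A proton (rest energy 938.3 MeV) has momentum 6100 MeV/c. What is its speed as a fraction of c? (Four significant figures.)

βγ = pc/(mc²) = 6100/938.3 = 6.5011.
Since γ² = 1 + (βγ)² = 43.2643, γ = √43.2643 = 6.57756, and β = (βγ)/γ = 6.5011/6.57756 = 0.9884.

0.9884c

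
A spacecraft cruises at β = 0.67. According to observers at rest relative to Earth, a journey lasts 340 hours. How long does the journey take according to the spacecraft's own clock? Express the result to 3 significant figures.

Lorentz factor: γ = (1 − 0.4489)^(−1/2) = 1.3471.
The moving clock records proper time: Δτ = Δt/γ = 340/1.3471 = 252 hours.

252 hours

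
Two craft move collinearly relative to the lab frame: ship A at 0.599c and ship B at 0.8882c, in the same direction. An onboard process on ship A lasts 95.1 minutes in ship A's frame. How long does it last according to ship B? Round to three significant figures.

The velocity of ship A relative to ship B is (0.599 − 0.8882)c / (1 − 0.599×0.8882) = −0.61799c; relative speed 0.61799c.
γ for this relative speed: γ = 1/√(1 − 0.381912) = 1.272.
The clock on ship A records proper time, so ship B measures Δt = γΔτ = 1.272 × 95.1 = 121 minutes.

121 minutes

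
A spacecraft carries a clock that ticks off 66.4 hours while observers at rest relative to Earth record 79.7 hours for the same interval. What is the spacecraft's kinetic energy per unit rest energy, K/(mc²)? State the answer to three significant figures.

γ = Δt/Δτ = 79.7/66.4 = 1.2003.
K/(mc²) = γ − 1 = 1.2003 − 1 = 0.200.

0.200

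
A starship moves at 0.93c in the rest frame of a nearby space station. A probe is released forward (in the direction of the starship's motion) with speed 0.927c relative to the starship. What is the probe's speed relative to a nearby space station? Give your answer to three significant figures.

Relativistic velocity addition: u = (u' + v)/(1 + u'v/c²), with u' = 0.927c and v = 0.93c.
Numerator: 0.927 + 0.93 = 1.857. Denominator: 1 + (0.927)(0.93) = 1.86211.
u = 1.857/1.86211 = 0.99726, so the speed is 0.997c.

0.997c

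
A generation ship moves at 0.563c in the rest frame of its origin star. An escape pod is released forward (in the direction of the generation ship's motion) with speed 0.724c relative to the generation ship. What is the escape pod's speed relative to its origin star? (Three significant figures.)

In units of c, u = (u' + v)/(1 + u'v) with u' = 0.724 and v = 0.563.
Numerator: 0.724 + 0.563 = 1.287. Denominator: 1 + (0.724)(0.563) = 1.407612.
u = 1.287/1.407612 = 0.91431, so the speed is 0.914c.

0.914c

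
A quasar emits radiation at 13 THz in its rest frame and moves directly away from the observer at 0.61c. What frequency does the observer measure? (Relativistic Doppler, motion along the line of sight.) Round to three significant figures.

6.40 THz

Relativistic Doppler (source moving away): f_obs = f_src · √((1−β)/(1+β)).
With β = 0.61: factor = √(0.39/1.61) = 0.49217.
f_obs = 13 × 0.49217 = 6.40 THz.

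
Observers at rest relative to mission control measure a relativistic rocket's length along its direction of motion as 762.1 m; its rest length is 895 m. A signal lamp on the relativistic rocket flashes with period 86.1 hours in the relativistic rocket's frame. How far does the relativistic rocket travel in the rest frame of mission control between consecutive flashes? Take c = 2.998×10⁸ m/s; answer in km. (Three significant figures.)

From L = L₀/γ: γ = 895/762.1 = 1.17439.
β = √(1 − 1/γ²) = 0.52435. Lab-frame period = γτ = 1.17439×86.1 hours = 101.11 hours. Distance = βc × γτ = 0.52435 × 2.998×10⁸ m/s × 363996 s = 5.7220×10^13 m = 5.72×10^10 km.

5.72×10^10 km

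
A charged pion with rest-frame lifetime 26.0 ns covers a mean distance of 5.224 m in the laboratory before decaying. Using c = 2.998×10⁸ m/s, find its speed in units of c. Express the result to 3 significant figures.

Lab distance = (lab lifetime)·v = γτ·βc, so βγ = d/(cτ) = 5.224/(2.998×10⁸ × 2.600×10^-8) = 0.67019.
With βγ = 0.67019: γ² = 1 + (βγ)² = 1.449155, and β = (βγ)/γ = 0.67019/1.20381 = 0.557.

0.557c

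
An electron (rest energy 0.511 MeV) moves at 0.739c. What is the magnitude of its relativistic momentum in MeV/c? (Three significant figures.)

β² = 0.546121, so γ = 1/√0.453879 = 1.4843.
Momentum: p = γβ·mc = 1.4843 × 0.739 × 0.511 MeV/c = 0.561 MeV/c.

0.561 MeV/c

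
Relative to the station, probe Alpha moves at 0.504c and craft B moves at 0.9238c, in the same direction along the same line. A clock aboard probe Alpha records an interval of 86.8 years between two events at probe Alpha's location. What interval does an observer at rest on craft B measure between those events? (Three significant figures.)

140 years

Transform probe Alpha's velocity into craft B's frame: (0.504 − 0.9238)/(1 − 0.504·0.9238) = −0.4198/0.5344048, so the relative speed is 0.78555c.
γ for this relative speed: γ = 1/√(1 − 0.617089) = 1.616.
The clock on probe Alpha records proper time, so craft B measures Δt = γΔτ = 1.616 × 86.8 = 140 years.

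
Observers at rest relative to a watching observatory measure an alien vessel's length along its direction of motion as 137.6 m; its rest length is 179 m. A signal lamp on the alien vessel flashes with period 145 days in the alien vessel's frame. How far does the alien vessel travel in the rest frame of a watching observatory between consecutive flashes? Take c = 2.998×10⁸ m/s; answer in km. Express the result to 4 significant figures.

3.125×10^12 km

From L = L₀/γ: γ = 179/137.6 = 1.30087.
β = √(1 − 1/γ²) = 0.63959. Lab-frame period = γτ = 1.30087×145 days = 188.63 days. Distance = βc × γτ = 0.63959 × 2.998×10⁸ m/s × 16297632 s = 3.1251×10^15 m = 3.125×10^12 km.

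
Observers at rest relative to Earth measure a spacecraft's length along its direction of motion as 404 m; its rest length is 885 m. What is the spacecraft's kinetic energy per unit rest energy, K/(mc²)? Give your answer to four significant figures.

1.191

From L = L₀/γ: γ = 885/404 = 2.19059.
Since K = (γ−1)mc², K/(mc²) = 2.19059 − 1 = 1.191.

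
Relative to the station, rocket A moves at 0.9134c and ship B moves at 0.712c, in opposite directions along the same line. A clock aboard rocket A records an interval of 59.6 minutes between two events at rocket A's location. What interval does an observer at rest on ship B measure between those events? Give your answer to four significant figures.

Transform rocket A's velocity into ship B's frame: (0.9134 + 0.712)/(1 + 0.9134·0.712) = 1.6254/1.6503408, so the relative speed is 0.98489c.
γ for this relative speed: γ = 1/√(1 − 0.970008) = 5.7743.
The clock on rocket A records proper time, so ship B measures Δt = γΔτ = 5.7743 × 59.6 = 344.1 minutes.

344.1 minutes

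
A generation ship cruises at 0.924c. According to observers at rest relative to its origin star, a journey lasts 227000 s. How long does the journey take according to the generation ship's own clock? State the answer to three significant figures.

86800 s

γ = 1/√(1 − β²) = 1/√(1 − 0.853776) = 1/√0.146224 = 1/0.382392 = 2.6151.
The moving clock records proper time: Δτ = Δt/γ = 227000/2.6151 = 86800 s.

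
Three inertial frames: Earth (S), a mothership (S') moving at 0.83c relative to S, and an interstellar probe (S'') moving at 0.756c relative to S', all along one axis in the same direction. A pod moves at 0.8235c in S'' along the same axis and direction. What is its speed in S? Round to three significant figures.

Compose velocities in two stages. Stage 1 (into S'): u₁ = (0.8235+0.756)/(1+0.8235×0.756) = 0.97346.
Stage 2 (into S): u = (0.97346+0.83)/(1+0.97346×0.83) = 0.9975, so the speed is 0.998c.

0.998c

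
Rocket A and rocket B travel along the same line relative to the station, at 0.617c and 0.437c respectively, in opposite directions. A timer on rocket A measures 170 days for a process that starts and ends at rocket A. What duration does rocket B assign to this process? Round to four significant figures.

Speed of rocket A in rocket B's frame: u = (v_A + v_B)/(1 + v_A v_B/c²) = (0.617 + 0.437)/(1 + 0.617×0.437) = 1.054/1.269629 = 0.83016; |u| = 0.83016c.
γ for this relative speed: γ = 1/√(1 − 0.689166) = 1.7936.
The clock on rocket A records proper time, so rocket B measures Δt = γΔτ = 1.7936 × 170 = 304.9 days.

304.9 days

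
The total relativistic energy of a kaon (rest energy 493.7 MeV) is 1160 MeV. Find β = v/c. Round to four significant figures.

0.9049

Total energy E = γmc² gives γ = 1160/493.7 = 2.3496.
Hence β = √(1 − 1/γ²) = √(1 − 0.181139) = √0.818861 = 0.9049.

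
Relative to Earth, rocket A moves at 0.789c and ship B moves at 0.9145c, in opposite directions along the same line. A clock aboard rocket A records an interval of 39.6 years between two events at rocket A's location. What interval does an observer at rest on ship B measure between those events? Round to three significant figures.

The velocity of rocket A relative to ship B is (0.789 + 0.9145)c / (1 + 0.789×0.9145) = 0.98952c; relative speed 0.98952c.
At |u| = 0.98952c, γ = (1 − 0.97915)^(−1/2) = 6.9254.
Rocket A's interval is proper; time dilation gives Δt_B = γΔτ = 6.9254 × 39.6 years = 274 years.

274 years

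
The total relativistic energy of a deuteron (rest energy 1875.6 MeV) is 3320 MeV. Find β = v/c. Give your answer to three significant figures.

0.825

Total energy E = γmc² gives γ = 3320/1875.6 = 1.7701.
Hence β = √(1 − 1/γ²) = √(1 − 0.319157) = √0.680843 = 0.825.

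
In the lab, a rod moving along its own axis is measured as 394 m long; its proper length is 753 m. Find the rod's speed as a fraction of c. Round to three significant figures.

0.852c

Length contraction gives γ = L₀/L = 753/394 = 1.9112.
β = √(1 − 1/γ²) = √0.726229 = 0.852.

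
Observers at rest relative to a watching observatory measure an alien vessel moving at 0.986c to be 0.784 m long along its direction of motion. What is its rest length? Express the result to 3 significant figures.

4.70 m

With β = 0.986, γ = 1/√(1 − 0.986²) = 1/√0.027804 = 5.9972.
Proper length: L₀ = γ·L = 5.9972 × 0.784 = 4.70 m.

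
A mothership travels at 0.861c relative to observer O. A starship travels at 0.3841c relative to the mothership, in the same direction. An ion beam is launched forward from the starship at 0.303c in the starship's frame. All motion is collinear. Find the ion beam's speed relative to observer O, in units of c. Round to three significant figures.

0.965c

Apply u = (u'+v)/(1+u'v) twice. Ion beam in the mothership frame: (0.303+0.3841)/(1+0.303·0.3841) = 0.6871/1.1163823 = 0.61547c.
That velocity, transformed to the rest frame of observer O: (0.61547+0.861)/(1+0.61547·0.861) = 1.47647/1.52991967 = 0.96506c.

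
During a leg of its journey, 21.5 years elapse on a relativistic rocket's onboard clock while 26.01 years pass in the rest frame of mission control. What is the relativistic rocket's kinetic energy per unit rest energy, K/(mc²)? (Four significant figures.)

The time-dilation ratio gives γ = 26.01/21.5 = 1.20977.
K/(mc²) = γ − 1 = 1.20977 − 1 = 0.2098.

0.2098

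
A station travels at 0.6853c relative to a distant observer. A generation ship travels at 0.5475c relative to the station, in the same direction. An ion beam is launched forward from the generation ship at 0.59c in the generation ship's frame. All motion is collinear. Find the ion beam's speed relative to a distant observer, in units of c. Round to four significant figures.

0.9722c

Apply u = (u'+v)/(1+u'v) twice. Ion beam in the station frame: (0.59+0.5475)/(1+0.59·0.5475) = 1.1375/1.323025 = 0.85977c.
That velocity, transformed to the rest frame of a distant observer: (0.85977+0.6853)/(1+0.85977·0.6853) = 1.54507/1.589200381 = 0.97223c.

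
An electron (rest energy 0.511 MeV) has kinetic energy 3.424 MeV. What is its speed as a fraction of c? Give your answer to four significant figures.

0.9915c

K = (γ−1)mc², so γ = 1 + 3.424/0.511 = 7.7006.
Then v/c = √(1 − γ⁻²) = √(1 − 0.0168636) = √0.9831364 = 0.9915.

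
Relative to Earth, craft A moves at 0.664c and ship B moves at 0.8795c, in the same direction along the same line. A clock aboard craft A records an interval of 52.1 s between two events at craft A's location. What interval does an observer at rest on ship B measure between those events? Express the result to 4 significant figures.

Speed of craft A in ship B's frame: u = (v_A − v_B)/(1 − v_A v_B/c²) = (0.664 − 0.8795)/(1 − 0.664×0.8795) = −0.2155/0.416012 = −0.51801; |u| = 0.51801c.
γ for this relative speed: γ = 1/√(1 − 0.268334) = 1.1691.
Craft A's interval is proper; time dilation gives Δt_B = γΔτ = 1.1691 × 52.1 s = 60.91 s.

60.91 s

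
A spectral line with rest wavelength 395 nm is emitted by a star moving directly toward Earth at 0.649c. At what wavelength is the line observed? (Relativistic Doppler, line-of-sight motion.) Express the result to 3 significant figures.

Relativistic Doppler for wavelength: λ_obs = λ_src · √((1−β)/(1+β)).
With β = 0.649: factor = √(0.351/1.649) = 0.46136.
λ_obs = 395 × 0.46136 = 182 nm.

182 nm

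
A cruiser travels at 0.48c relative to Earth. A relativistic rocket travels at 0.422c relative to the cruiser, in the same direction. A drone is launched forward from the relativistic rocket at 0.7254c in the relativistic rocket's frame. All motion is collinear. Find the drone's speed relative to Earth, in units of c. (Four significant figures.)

First combine the drone and relativistic rocket (S''→S'): u₁ = (0.7254 + 0.422)/(1 + 0.7254×0.422) = 1.1474/1.3061188 = 0.87848.
Then combine with the cruiser (S'→S): u = (0.87848 + 0.48)/(1 + 0.87848×0.48) = 1.35848/1.4216704 = 0.95555.

0.9556c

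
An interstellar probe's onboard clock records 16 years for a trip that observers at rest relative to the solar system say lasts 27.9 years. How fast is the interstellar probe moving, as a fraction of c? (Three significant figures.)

γ = Δt/Δτ = 27.9/16 = 1.7437.
β = √(1 − 1/γ²) = √(1 − 0.328894) = √0.671106 = 0.819.

0.819c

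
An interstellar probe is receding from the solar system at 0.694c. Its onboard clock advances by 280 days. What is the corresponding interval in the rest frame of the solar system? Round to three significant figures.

389 days

Lorentz factor: γ = (1 − 0.481636)^(−1/2) = 1.3889.
The onboard clock measures proper time, so the interval in the rest frame of the solar system is dilated: Δt = γ·Δτ = 1.3889 × 280 days = 389 days.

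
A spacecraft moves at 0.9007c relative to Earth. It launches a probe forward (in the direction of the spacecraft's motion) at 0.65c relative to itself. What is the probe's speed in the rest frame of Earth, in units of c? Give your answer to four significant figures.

0.9781c

Relativistic velocity addition: u = (u' + v)/(1 + u'v/c²), with u' = 0.65c and v = 0.9007c.
Numerator: 0.65 + 0.9007 = 1.5507. Denominator: 1 + (0.65)(0.9007) = 1.585455.
u = 1.5507/1.585455 = 0.97808, so the speed is 0.9781c.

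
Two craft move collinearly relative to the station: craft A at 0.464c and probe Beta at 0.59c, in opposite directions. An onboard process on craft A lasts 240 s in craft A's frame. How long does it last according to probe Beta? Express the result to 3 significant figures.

Transform craft A's velocity into probe Beta's frame: (0.464 + 0.59)/(1 + 0.464·0.59) = 1.054/1.27376, so the relative speed is 0.82747c.
At |u| = 0.82747c, γ = (1 − 0.684707)^(−1/2) = 1.7809.
The clock on craft A records proper time, so probe Beta measures Δt = γΔτ = 1.7809 × 240 = 427 s.

427 s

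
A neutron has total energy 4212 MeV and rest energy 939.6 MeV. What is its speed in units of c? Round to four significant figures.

γ = E/(mc²) = 4212/939.6 = 4.4828.
β = √(1 − 1/γ²) = √(1 − 0.0497624) = √0.9502376 = 0.9748.

0.9748c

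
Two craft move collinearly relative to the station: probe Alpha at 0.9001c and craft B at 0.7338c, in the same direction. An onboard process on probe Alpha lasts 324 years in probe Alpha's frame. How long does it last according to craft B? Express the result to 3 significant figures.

Speed of probe Alpha in craft B's frame: u = (v_A − v_B)/(1 − v_A v_B/c²) = (0.9001 − 0.7338)/(1 − 0.9001×0.7338) = 0.1663/0.33950662 = 0.48983; |u| = 0.48983c.
γ for this relative speed: γ = 1/√(1 − 0.239933) = 1.147.
Probe Alpha's interval is proper; time dilation gives Δt_B = γΔτ = 1.147 × 324 years = 372 years.

372 years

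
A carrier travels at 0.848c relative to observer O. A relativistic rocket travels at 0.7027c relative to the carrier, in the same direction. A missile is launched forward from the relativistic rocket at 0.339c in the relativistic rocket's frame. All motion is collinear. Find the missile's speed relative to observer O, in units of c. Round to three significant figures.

First combine the missile and relativistic rocket (S''→S'): u₁ = (0.339 + 0.7027)/(1 + 0.339×0.7027) = 1.0417/1.2382153 = 0.84129.
Then combine with the carrier (S'→S): u = (0.84129 + 0.848)/(1 + 0.84129×0.848) = 1.68929/1.71341392 = 0.98592.

0.986c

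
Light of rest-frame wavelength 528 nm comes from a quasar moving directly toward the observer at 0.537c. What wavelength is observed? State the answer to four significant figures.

289.8 nm

Relativistic Doppler for wavelength: λ_obs = λ_src · √((1−β)/(1+β)).
With β = 0.537: factor = √(0.463/1.537) = 0.54885.
λ_obs = 528 × 0.54885 = 289.8 nm.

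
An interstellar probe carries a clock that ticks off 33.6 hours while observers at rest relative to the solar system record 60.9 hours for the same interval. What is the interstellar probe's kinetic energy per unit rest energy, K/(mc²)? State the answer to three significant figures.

0.812

The time-dilation ratio gives γ = 60.9/33.6 = 1.8125.
Since K = (γ−1)mc², K/(mc²) = 1.8125 − 1 = 0.812.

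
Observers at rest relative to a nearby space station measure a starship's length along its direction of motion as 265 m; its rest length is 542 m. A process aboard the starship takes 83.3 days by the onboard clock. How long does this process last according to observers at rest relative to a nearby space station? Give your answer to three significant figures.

170 days

From L = L₀/γ: γ = 542/265 = 2.04528.
The same γ dilates the second interval: 2.04528 × 83.3 days = 170 days.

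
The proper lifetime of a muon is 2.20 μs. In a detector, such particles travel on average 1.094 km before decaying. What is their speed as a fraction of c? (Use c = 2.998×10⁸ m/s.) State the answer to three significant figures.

Lab distance = (lab lifetime)·v = γτ·βc, so βγ = d/(cτ) = 1094/(2.998×10⁸ × 2.200×10^-6) = 1.6587.
With βγ = 1.6587: γ² = 1 + (βγ)² = 3.75129, and β = (βγ)/γ = 1.6587/1.93682 = 0.856.

0.856c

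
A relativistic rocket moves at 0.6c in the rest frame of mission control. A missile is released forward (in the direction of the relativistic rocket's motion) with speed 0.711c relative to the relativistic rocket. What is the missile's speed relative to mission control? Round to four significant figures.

0.9190c

Relativistic velocity addition: u = (u' + v)/(1 + u'v/c²), with u' = 0.711c and v = 0.6c.
Numerator: 0.711 + 0.6 = 1.311. Denominator: 1 + (0.711)(0.6) = 1.4266.
u = 1.311/1.4266 = 0.91897, so the speed is 0.9190c.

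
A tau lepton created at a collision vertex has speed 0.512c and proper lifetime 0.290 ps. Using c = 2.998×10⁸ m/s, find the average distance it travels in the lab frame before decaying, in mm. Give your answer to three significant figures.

0.0518 mm

Lorentz factor: γ = (1 − 0.262144)^(−1/2) = 1.1642.
Lab-frame lifetime: Δt = γτ = 1.1642 × 0.290 ps = 0.33762 ps.
Distance: d = vΔt = 0.512 × 2.998×10⁸ m/s × 3.3762×10^-13 s = 5.18×10^-5 m = 0.0518 mm.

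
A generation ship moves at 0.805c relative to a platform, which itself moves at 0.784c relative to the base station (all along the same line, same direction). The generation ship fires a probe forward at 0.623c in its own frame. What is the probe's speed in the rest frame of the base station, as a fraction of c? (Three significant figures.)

Apply u = (u'+v)/(1+u'v) twice. Probe in the platform frame: (0.623+0.805)/(1+0.623·0.805) = 1.428/1.501515 = 0.95104c.
That velocity, transformed to the rest frame of the base station: (0.95104+0.784)/(1+0.95104·0.784) = 1.73504/1.74561536 = 0.99394c.

0.994c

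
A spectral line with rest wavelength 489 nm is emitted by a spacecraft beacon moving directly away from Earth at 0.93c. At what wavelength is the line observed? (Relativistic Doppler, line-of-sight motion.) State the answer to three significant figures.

Relativistic Doppler for wavelength: λ_obs = λ_src · √((1+β)/(1−β)).
With β = 0.93: factor = √(1.93/0.07) = 5.2509.
λ_obs = 489 × 5.2509 = 2570 nm.

2570 nm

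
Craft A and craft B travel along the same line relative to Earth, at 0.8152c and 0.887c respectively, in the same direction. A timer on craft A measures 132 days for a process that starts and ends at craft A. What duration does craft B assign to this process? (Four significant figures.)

The velocity of craft A relative to craft B is (0.8152 − 0.887)c / (1 − 0.8152×0.887) = −0.25928c; relative speed 0.25928c.
At |u| = 0.25928c, γ = (1 − 0.0672261)^(−1/2) = 1.0354.
The clock on craft A records proper time, so craft B measures Δt = γΔτ = 1.0354 × 132 = 136.7 days.

136.7 days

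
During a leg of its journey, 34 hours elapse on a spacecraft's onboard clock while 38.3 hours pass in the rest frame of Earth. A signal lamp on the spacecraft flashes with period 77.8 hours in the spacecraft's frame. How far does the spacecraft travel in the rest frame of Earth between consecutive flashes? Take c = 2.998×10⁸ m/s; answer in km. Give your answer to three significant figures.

The time-dilation ratio gives γ = 38.3/34 = 1.12647.
β = √(1 − 1/γ²) = 0.46037. Lab-frame period = γτ = 1.12647×77.8 hours = 87.639 hours. Distance = βc × γτ = 0.46037 × 2.998×10⁸ m/s × 315500.4 s = 4.3545×10^13 m = 4.35×10^10 km.

4.35×10^10 km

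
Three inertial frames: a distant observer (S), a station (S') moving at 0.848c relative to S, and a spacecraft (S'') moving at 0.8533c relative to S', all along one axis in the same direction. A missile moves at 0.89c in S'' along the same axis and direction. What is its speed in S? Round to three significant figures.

Apply u = (u'+v)/(1+u'v) twice. Missile in the station frame: (0.89+0.8533)/(1+0.89·0.8533) = 1.7433/1.759437 = 0.99083c.
That velocity, transformed to the rest frame of a distant observer: (0.99083+0.848)/(1+0.99083·0.848) = 1.83883/1.84022384 = 0.99924c.

0.999c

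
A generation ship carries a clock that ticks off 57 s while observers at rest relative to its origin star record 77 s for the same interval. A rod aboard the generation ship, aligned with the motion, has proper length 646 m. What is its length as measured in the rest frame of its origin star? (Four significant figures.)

From Δt = γΔτ: γ = 77/57 = 1.35088.
The rod contracts by the same γ: 646 m / 1.35088 = 478.2 m.

478.2 m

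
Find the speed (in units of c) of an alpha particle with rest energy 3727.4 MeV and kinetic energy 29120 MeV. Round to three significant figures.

0.994c

γ = 1 + K/(mc²) = 1 + 29120/3727.4 = 8.8124.
β = √(1 − 1/γ²) = √(1 − 0.0128769) = √0.9871231 = 0.994.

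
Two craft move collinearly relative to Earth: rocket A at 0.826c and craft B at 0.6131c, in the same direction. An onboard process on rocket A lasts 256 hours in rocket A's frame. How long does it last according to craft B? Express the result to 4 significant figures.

283.8 hours

Transform rocket A's velocity into craft B's frame: (0.826 − 0.6131)/(1 − 0.826·0.6131) = 0.2129/0.4935794, so the relative speed is 0.43134c.
γ for this relative speed: γ = 1/√(1 − 0.186054) = 1.1084.
The clock on rocket A records proper time, so craft B measures Δt = γΔτ = 1.1084 × 256 = 283.8 hours.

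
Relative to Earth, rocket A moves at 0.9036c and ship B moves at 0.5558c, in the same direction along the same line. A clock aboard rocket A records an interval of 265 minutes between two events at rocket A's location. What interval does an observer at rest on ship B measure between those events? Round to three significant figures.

Transform rocket A's velocity into ship B's frame: (0.9036 − 0.5558)/(1 − 0.9036·0.5558) = 0.3478/0.49777912, so the relative speed is 0.6987c.
γ for this relative speed: γ = 1/√(1 − 0.488182) = 1.3978.
Rocket A's interval is proper; time dilation gives Δt_B = γΔτ = 1.3978 × 265 minutes = 370 minutes.

370 minutes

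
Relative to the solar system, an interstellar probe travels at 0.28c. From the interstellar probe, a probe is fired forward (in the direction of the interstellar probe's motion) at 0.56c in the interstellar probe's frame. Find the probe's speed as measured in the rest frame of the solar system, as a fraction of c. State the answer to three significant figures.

0.726c

Relativistic velocity addition: u = (u' + v)/(1 + u'v/c²), with u' = 0.56c and v = 0.28c.
Numerator: 0.56 + 0.28 = 0.84. Denominator: 1 + (0.56)(0.28) = 1.1568.
u = 0.84/1.1568 = 0.72614, so the speed is 0.726c.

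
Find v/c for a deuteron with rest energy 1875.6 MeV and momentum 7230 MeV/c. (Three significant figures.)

βγ = pc/(mc²) = 7230/1875.6 = 3.8548.
Since γ² = 1 + (βγ)² = 15.8595, γ = √15.8595 = 3.9824, and β = (βγ)/γ = 3.8548/3.9824 = 0.968.

0.968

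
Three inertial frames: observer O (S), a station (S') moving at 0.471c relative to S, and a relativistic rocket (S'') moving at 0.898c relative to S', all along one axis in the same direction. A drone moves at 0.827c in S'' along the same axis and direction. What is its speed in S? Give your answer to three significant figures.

0.996c

First combine the drone and relativistic rocket (S''→S'): u₁ = (0.827 + 0.898)/(1 + 0.827×0.898) = 1.725/1.742646 = 0.98987.
Then combine with the station (S'→S): u = (0.98987 + 0.471)/(1 + 0.98987×0.471) = 1.46087/1.46622877 = 0.99635.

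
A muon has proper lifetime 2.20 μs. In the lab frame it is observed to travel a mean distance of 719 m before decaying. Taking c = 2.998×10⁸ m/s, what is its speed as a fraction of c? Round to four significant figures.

0.7369c

d = βγcτ ⇒ βγ = d/(cτ) = 719.0 m / (659.56 m) = 1.0901.
β = (βγ)/√(1+(βγ)²) = 1.0901/√2.18832 = 0.7369.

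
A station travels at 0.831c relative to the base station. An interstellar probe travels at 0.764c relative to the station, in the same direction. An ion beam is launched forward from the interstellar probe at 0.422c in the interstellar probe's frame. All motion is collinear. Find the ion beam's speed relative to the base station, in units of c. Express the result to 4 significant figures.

0.9900c

Compose velocities in two stages. Stage 1 (into S'): u₁ = (0.422+0.764)/(1+0.422×0.764) = 0.89685.
Stage 2 (into S): u = (0.89685+0.831)/(1+0.89685×0.831) = 0.99001, so the speed is 0.9900c.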